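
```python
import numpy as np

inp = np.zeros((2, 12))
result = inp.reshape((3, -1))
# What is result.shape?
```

(3, 8)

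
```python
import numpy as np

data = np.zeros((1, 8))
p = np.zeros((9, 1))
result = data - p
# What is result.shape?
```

(9, 8)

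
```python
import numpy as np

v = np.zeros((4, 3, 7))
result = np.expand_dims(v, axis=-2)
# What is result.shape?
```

(4, 3, 1, 7)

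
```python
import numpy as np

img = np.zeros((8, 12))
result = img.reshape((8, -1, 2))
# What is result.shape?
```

(8, 6, 2)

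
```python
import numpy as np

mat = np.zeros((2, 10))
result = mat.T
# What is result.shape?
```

(10, 2)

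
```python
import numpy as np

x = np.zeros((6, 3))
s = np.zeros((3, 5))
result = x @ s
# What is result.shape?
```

(6, 5)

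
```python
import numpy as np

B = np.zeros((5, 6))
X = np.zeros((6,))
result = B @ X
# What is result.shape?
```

(5,)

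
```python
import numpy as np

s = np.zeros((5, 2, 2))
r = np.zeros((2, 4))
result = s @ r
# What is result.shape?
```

(5, 2, 4)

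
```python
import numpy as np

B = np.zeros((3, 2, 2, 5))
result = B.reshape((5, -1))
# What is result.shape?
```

(5, 12)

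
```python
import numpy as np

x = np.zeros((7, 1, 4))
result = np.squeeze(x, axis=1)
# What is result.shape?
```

(7, 4)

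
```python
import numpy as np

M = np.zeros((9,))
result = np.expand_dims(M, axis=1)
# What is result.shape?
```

(9, 1)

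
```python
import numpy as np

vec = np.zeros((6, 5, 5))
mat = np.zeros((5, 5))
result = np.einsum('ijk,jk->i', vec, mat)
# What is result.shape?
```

(6,)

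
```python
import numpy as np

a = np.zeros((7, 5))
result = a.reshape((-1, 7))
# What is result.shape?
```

(5, 7)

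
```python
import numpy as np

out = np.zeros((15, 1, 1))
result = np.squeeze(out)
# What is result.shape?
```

(15,)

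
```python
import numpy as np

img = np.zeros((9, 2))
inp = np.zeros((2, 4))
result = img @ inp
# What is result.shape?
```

(9, 4)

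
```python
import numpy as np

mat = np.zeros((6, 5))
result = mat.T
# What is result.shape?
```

(5, 6)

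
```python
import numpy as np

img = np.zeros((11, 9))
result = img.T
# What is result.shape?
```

(9, 11)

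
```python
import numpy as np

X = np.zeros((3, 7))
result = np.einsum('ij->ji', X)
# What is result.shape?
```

(7, 3)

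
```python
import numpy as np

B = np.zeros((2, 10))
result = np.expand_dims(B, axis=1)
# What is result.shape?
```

(2, 1, 10)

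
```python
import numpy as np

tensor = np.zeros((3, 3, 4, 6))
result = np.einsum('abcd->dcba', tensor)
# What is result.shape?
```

(6, 4, 3, 3)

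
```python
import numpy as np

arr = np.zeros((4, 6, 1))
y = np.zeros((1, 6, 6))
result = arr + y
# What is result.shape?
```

(4, 6, 6)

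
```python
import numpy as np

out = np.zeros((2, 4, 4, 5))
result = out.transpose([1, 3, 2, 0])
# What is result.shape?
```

(4, 5, 4, 2)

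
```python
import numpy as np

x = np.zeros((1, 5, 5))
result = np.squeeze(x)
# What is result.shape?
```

(5, 5)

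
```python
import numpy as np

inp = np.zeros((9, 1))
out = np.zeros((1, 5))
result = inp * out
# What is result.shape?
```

(9, 5)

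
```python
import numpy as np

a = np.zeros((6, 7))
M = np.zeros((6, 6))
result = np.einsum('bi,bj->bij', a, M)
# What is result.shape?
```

(6, 7, 6)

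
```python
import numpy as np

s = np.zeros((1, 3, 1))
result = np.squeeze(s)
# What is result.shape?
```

(3,)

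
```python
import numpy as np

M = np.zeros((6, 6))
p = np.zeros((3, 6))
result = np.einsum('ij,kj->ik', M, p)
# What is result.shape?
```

(6, 3)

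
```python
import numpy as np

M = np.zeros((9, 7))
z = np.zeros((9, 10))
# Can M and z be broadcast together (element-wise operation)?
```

No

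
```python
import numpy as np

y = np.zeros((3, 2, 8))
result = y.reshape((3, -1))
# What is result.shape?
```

(3, 16)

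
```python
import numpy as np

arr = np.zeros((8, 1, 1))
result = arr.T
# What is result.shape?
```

(1, 1, 8)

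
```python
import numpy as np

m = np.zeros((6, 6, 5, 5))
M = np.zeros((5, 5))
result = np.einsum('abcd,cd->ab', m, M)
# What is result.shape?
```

(6, 6)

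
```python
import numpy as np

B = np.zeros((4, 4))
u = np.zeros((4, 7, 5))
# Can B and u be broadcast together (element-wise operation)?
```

No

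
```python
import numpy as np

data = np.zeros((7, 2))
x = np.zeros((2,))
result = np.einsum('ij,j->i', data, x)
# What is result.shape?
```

(7,)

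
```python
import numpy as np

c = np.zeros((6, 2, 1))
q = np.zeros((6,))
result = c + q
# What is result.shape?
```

(6, 2, 6)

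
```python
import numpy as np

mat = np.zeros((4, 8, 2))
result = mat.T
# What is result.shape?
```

(2, 8, 4)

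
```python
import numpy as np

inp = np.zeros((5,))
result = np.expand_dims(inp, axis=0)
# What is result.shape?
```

(1, 5)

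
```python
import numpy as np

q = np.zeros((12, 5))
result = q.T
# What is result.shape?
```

(5, 12)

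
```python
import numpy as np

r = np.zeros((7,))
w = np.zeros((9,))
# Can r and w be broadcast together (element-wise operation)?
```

No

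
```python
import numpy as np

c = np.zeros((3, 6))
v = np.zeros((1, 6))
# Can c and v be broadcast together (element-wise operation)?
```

Yes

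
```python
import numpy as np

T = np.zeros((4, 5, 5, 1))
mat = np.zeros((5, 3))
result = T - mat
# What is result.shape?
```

(4, 5, 5, 3)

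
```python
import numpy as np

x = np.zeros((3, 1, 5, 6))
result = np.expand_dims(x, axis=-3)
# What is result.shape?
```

(3, 1, 1, 5, 6)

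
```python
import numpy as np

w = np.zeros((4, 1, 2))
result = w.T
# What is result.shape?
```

(2, 1, 4)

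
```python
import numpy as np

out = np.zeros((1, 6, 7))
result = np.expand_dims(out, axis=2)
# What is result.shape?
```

(1, 6, 1, 7)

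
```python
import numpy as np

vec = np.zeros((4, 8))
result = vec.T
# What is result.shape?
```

(8, 4)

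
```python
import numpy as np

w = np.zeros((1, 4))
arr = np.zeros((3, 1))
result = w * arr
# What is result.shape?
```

(3, 4)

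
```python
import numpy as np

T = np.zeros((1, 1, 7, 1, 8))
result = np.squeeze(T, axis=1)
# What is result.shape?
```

(1, 7, 1, 8)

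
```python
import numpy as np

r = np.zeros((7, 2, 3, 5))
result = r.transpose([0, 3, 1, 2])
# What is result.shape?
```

(7, 5, 2, 3)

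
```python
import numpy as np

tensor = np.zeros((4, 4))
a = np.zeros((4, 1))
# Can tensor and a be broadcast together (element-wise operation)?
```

Yes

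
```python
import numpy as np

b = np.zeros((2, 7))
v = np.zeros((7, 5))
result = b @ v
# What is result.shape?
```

(2, 5)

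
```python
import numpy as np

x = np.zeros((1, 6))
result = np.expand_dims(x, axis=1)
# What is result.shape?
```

(1, 1, 6)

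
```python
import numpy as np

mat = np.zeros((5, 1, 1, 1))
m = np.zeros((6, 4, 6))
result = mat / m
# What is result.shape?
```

(5, 6, 4, 6)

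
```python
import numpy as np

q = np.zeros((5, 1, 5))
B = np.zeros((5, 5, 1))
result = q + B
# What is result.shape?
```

(5, 5, 5)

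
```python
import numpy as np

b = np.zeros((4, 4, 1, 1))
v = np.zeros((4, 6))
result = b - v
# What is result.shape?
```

(4, 4, 4, 6)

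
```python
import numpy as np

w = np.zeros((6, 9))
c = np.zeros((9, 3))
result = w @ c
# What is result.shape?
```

(6, 3)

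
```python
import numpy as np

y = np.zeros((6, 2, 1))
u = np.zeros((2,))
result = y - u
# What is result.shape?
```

(6, 2, 2)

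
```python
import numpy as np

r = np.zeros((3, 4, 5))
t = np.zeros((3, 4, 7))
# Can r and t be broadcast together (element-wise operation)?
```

No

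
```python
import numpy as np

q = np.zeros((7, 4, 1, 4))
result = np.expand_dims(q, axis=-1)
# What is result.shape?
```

(7, 4, 1, 4, 1)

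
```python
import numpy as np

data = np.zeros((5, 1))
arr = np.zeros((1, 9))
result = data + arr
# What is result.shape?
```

(5, 9)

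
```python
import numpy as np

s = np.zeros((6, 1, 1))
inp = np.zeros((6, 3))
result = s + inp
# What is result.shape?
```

(6, 6, 3)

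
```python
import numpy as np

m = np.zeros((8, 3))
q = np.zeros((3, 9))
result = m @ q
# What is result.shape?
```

(8, 9)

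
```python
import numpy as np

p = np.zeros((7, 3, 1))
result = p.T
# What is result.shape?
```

(1, 3, 7)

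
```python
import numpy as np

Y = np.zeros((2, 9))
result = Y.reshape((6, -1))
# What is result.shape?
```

(6, 3)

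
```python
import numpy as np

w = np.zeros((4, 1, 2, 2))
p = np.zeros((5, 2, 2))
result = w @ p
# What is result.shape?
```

(4, 5, 2, 2)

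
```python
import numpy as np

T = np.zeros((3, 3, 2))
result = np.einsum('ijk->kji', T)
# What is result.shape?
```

(2, 3, 3)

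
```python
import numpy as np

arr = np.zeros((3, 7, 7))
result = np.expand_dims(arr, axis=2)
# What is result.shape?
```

(3, 7, 1, 7)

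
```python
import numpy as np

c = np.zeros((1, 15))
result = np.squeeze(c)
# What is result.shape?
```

(15,)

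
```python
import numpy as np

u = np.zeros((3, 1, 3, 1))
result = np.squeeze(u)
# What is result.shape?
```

(3, 3)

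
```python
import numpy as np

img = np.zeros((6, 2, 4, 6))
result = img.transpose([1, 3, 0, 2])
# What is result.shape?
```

(2, 6, 6, 4)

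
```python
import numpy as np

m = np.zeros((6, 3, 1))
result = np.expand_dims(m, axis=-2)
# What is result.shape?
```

(6, 3, 1, 1)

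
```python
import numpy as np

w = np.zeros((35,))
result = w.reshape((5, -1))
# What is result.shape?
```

(5, 7)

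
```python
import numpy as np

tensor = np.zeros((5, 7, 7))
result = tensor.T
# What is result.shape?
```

(7, 7, 5)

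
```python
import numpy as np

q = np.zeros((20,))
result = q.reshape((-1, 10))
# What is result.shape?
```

(2, 10)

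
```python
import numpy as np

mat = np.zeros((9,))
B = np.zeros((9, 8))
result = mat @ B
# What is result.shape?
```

(8,)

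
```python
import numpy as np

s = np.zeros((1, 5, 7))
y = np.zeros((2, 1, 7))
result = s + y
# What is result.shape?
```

(2, 5, 7)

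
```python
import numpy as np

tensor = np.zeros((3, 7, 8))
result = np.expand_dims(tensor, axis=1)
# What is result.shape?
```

(3, 1, 7, 8)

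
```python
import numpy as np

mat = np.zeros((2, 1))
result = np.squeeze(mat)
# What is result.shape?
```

(2,)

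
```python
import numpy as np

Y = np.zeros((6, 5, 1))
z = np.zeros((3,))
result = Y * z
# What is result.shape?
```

(6, 5, 3)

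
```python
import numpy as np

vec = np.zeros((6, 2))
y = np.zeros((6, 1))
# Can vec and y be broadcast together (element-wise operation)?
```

Yes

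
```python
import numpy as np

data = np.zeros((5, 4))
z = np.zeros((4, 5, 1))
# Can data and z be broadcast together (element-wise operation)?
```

Yes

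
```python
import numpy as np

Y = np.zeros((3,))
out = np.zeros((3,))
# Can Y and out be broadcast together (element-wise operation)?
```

Yes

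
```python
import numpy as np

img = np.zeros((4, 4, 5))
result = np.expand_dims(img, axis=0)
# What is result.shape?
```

(1, 4, 4, 5)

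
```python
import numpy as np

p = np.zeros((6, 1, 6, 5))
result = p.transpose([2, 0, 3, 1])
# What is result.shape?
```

(6, 6, 5, 1)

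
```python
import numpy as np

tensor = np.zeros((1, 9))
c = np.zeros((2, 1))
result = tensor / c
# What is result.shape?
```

(2, 9)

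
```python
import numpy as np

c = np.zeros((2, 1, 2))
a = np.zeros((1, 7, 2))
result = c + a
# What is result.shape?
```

(2, 7, 2)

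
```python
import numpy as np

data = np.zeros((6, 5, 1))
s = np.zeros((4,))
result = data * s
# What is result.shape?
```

(6, 5, 4)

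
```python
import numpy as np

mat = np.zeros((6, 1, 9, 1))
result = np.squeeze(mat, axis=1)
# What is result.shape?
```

(6, 9, 1)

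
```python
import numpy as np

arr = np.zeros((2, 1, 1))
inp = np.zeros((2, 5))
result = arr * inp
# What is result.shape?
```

(2, 2, 5)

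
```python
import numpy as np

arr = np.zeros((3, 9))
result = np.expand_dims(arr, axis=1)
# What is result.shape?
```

(3, 1, 9)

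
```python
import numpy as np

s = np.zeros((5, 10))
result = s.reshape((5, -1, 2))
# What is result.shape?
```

(5, 5, 2)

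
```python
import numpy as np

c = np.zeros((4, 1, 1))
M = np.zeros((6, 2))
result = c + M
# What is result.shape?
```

(4, 6, 2)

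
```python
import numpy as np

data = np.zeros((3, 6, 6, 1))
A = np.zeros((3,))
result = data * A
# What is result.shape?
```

(3, 6, 6, 3)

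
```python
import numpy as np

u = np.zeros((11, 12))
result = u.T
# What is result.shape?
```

(12, 11)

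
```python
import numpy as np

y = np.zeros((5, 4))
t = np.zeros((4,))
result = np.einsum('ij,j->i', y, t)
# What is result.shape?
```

(5,)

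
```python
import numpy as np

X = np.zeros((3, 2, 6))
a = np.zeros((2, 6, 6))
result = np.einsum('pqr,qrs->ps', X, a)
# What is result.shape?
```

(3, 6)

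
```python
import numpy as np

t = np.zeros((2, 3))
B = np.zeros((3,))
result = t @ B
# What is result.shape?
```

(2,)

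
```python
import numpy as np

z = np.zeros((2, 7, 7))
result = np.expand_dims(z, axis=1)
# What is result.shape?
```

(2, 1, 7, 7)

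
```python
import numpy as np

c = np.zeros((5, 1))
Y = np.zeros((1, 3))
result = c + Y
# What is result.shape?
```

(5, 3)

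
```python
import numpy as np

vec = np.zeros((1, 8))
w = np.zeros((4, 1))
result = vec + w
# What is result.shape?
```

(4, 8)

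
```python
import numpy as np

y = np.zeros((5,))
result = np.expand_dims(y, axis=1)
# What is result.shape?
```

(5, 1)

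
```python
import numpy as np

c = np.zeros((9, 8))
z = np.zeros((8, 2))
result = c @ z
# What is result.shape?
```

(9, 2)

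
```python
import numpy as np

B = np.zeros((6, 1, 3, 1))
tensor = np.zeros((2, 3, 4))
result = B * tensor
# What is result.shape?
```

(6, 2, 3, 4)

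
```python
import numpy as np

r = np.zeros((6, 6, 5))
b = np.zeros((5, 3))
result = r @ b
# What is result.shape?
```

(6, 6, 3)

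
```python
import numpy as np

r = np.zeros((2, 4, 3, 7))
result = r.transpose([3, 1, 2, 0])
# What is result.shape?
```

(7, 4, 3, 2)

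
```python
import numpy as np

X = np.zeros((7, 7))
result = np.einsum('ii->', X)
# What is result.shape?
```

()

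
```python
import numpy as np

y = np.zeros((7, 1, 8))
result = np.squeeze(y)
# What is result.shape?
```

(7, 8)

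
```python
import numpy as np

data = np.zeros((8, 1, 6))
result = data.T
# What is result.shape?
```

(6, 1, 8)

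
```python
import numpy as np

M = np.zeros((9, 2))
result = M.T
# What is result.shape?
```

(2, 9)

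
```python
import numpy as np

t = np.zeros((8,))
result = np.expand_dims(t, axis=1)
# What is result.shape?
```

(8, 1)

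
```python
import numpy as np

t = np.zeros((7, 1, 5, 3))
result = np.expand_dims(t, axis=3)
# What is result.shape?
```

(7, 1, 5, 1, 3)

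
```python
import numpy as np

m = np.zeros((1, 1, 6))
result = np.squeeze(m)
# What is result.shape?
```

(6,)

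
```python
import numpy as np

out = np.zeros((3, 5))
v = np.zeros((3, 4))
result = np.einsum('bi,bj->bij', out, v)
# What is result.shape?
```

(3, 5, 4)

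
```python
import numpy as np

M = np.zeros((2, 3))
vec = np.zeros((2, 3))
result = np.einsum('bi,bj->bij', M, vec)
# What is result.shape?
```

(2, 3, 3)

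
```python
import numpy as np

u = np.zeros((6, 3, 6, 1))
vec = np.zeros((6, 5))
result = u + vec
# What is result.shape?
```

(6, 3, 6, 5)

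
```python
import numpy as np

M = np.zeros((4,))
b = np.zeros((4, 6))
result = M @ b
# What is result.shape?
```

(6,)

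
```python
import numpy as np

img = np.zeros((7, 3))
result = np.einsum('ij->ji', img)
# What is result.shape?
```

(3, 7)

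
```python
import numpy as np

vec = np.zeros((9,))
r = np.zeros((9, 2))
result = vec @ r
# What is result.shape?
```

(2,)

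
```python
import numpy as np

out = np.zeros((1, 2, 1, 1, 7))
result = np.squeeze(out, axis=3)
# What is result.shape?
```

(1, 2, 1, 7)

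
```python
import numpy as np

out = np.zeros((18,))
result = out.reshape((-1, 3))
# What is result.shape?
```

(6, 3)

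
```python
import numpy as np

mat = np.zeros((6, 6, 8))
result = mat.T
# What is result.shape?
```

(8, 6, 6)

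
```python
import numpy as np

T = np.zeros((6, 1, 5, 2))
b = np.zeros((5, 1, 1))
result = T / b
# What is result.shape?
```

(6, 5, 5, 2)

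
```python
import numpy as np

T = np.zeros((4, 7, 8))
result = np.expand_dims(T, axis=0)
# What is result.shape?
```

(1, 4, 7, 8)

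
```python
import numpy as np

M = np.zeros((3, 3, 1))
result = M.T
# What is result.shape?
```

(1, 3, 3)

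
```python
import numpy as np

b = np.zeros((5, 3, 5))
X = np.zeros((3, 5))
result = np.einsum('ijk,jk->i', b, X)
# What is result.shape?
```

(5,)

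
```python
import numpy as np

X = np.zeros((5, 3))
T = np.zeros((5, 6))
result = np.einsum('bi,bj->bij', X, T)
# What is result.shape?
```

(5, 3, 6)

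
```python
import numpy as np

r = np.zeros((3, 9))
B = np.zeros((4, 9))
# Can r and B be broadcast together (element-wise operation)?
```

No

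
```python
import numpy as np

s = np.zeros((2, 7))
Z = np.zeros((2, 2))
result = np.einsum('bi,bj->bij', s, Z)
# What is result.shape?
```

(2, 7, 2)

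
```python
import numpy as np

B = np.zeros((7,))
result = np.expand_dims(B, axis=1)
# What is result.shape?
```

(7, 1)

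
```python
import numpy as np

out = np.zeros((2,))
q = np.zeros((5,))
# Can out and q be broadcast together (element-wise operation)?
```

No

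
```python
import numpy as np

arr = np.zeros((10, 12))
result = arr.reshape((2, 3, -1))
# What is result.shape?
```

(2, 3, 20)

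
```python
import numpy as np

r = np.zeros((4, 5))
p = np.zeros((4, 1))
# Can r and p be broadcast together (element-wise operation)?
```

Yes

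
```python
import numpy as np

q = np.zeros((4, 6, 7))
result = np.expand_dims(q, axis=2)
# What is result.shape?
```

(4, 6, 1, 7)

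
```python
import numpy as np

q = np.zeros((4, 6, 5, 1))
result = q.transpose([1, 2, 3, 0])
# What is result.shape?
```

(6, 5, 1, 4)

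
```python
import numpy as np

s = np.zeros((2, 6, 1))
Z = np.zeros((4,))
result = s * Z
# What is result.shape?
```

(2, 6, 4)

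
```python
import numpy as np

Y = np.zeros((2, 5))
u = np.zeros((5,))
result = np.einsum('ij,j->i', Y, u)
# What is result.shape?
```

(2,)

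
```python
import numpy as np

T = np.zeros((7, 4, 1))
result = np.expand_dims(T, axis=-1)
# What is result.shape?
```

(7, 4, 1, 1)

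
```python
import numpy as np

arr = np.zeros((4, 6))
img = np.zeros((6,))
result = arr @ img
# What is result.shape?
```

(4,)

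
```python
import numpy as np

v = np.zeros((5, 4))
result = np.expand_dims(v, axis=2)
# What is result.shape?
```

(5, 4, 1)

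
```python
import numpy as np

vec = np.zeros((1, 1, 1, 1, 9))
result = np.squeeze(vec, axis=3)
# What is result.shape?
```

(1, 1, 1, 9)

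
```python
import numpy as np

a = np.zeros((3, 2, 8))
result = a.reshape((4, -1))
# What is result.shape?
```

(4, 12)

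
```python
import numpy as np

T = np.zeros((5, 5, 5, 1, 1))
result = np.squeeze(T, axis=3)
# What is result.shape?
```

(5, 5, 5, 1)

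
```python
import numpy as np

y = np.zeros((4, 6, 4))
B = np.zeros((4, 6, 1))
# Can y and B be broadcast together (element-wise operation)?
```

Yes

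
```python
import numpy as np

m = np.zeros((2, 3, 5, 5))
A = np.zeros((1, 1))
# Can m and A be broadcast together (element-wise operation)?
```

Yes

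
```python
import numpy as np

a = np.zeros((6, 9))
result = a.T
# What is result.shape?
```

(9, 6)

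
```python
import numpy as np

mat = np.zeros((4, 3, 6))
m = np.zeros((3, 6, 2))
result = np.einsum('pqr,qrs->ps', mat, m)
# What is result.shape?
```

(4, 2)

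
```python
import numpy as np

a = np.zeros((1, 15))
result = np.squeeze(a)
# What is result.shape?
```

(15,)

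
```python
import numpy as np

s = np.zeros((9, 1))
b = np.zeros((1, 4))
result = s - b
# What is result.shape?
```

(9, 4)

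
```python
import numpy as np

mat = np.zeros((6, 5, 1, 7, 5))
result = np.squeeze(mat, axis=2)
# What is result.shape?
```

(6, 5, 7, 5)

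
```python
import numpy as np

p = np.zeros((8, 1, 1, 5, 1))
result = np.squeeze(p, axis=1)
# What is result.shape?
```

(8, 1, 5, 1)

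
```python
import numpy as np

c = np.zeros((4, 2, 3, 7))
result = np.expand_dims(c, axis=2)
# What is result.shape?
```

(4, 2, 1, 3, 7)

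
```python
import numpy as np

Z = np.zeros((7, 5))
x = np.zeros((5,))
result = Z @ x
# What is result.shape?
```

(7,)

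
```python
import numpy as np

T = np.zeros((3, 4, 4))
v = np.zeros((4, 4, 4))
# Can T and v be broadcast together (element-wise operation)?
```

No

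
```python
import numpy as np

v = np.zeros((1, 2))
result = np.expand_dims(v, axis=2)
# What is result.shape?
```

(1, 2, 1)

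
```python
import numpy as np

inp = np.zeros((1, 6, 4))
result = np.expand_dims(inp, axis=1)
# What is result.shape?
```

(1, 1, 6, 4)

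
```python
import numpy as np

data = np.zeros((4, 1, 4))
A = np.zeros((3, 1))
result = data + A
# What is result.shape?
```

(4, 3, 4)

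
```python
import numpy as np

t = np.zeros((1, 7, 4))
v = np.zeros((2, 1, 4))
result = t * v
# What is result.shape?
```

(2, 7, 4)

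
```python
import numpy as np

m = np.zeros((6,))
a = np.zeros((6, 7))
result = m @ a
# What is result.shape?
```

(7,)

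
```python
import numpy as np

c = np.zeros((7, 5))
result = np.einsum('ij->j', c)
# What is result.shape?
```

(5,)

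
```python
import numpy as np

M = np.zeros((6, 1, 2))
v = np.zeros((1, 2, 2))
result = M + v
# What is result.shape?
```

(6, 2, 2)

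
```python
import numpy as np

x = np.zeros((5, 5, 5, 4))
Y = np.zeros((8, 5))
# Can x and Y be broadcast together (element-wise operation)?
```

No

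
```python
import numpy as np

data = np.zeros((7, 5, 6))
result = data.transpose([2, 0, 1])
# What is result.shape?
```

(6, 7, 5)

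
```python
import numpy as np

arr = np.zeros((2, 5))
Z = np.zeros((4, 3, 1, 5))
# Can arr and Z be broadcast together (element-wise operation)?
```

Yes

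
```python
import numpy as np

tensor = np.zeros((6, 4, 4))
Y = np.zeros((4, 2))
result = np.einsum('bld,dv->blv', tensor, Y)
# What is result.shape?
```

(6, 4, 2)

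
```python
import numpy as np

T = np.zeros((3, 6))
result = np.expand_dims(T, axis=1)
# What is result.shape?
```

(3, 1, 6)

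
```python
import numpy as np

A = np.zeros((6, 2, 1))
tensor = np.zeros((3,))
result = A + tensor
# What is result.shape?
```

(6, 2, 3)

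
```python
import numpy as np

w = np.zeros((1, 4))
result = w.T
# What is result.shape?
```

(4, 1)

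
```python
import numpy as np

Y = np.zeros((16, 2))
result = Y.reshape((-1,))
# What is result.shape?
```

(32,)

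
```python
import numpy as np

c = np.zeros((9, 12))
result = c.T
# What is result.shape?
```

(12, 9)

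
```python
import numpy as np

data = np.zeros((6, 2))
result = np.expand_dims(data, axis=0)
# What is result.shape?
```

(1, 6, 2)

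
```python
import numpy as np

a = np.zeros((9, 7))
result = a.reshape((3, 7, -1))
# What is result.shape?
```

(3, 7, 3)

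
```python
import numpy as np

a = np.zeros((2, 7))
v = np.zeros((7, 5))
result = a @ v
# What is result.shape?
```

(2, 5)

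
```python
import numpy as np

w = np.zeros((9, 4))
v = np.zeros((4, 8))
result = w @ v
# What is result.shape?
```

(9, 8)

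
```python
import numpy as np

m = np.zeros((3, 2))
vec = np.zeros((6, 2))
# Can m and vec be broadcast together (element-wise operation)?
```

No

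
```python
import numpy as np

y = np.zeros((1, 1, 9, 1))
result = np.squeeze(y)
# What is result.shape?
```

(9,)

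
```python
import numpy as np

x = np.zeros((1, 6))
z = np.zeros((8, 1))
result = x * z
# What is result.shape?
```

(8, 6)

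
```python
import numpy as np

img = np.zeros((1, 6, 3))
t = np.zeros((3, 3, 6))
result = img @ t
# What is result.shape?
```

(3, 6, 6)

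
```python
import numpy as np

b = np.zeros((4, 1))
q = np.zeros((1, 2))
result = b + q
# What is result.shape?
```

(4, 2)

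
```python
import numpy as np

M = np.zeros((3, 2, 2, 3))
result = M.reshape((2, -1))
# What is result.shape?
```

(2, 18)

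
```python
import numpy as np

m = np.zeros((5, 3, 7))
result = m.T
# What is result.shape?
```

(7, 3, 5)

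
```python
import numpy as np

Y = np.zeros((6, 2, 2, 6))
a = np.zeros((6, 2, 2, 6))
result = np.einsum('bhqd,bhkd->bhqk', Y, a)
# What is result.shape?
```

(6, 2, 2, 2)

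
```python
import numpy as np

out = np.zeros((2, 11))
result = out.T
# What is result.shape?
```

(11, 2)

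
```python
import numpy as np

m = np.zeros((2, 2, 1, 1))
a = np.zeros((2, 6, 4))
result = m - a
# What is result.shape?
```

(2, 2, 6, 4)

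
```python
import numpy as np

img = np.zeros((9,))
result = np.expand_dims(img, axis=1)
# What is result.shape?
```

(9, 1)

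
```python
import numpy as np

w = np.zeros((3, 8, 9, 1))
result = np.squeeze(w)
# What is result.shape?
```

(3, 8, 9)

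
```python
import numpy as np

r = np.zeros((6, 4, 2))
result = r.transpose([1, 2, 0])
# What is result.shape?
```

(4, 2, 6)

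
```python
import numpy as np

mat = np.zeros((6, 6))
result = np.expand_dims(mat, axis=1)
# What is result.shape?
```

(6, 1, 6)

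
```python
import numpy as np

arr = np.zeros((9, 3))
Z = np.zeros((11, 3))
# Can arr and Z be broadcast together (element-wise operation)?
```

No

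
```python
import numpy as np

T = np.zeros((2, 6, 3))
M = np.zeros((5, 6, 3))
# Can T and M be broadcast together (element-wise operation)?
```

No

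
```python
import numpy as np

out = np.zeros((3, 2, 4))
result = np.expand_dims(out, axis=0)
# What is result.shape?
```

(1, 3, 2, 4)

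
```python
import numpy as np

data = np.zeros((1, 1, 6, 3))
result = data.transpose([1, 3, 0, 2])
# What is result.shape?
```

(1, 3, 1, 6)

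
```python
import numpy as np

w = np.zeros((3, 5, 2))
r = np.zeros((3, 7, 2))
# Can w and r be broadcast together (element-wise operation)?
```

No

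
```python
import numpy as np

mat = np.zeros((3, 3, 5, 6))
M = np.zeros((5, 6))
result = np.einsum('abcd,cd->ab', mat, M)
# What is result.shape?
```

(3, 3)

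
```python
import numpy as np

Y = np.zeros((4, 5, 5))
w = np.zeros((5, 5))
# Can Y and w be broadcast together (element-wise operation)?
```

Yes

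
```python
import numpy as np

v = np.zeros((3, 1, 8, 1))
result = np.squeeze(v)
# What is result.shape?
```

(3, 8)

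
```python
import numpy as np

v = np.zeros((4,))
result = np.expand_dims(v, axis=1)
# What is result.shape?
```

(4, 1)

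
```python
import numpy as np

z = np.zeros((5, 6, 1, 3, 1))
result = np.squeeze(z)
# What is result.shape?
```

(5, 6, 3)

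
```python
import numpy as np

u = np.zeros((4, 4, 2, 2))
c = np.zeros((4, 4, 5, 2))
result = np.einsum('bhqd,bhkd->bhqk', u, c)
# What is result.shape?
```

(4, 4, 2, 5)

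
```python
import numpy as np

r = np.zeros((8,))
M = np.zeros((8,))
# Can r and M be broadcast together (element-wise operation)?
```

Yes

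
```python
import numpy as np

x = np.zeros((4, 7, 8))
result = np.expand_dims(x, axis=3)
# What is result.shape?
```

(4, 7, 8, 1)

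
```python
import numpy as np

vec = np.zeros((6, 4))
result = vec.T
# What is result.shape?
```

(4, 6)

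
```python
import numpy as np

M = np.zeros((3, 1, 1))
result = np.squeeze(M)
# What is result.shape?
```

(3,)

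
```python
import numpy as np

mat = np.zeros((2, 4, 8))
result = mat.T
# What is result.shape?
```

(8, 4, 2)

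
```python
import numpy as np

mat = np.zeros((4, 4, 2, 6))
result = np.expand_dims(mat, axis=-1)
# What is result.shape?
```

(4, 4, 2, 6, 1)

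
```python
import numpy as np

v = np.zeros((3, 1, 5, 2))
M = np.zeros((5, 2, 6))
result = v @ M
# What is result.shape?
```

(3, 5, 5, 6)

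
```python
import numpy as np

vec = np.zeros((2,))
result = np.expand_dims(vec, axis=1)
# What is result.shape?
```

(2, 1)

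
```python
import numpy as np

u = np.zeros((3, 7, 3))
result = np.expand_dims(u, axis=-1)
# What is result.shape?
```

(3, 7, 3, 1)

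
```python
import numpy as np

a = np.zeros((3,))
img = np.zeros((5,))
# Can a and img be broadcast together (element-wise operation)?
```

No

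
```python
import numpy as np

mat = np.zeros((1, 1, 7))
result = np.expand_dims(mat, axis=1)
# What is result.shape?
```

(1, 1, 1, 7)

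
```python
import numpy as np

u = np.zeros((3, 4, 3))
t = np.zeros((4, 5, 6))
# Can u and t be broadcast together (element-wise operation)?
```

No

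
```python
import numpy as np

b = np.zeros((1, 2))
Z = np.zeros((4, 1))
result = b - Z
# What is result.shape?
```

(4, 2)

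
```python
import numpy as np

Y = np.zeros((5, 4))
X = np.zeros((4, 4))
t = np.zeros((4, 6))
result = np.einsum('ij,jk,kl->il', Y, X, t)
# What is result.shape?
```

(5, 6)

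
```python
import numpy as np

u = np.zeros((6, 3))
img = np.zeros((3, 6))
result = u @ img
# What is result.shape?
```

(6, 6)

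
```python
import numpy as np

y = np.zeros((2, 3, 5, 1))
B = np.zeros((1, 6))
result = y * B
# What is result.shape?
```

(2, 3, 5, 6)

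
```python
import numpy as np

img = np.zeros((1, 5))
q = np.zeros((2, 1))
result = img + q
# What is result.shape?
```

(2, 5)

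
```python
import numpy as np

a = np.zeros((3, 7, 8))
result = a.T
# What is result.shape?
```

(8, 7, 3)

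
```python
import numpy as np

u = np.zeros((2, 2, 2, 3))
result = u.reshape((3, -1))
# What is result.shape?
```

(3, 8)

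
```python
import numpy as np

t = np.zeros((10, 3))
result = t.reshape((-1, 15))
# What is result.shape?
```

(2, 15)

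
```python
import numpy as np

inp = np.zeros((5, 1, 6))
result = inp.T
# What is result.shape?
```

(6, 1, 5)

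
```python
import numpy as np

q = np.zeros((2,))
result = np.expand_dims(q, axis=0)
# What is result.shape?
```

(1, 2)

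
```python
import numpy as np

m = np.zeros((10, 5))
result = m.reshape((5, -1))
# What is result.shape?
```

(5, 10)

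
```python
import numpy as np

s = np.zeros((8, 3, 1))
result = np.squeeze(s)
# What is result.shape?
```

(8, 3)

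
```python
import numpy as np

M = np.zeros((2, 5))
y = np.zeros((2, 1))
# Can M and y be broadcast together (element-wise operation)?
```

Yes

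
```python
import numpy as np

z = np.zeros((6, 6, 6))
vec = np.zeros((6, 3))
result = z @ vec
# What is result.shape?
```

(6, 6, 3)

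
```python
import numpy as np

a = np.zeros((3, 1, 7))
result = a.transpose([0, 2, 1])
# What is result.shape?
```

(3, 7, 1)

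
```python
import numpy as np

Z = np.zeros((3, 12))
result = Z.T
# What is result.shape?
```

(12, 3)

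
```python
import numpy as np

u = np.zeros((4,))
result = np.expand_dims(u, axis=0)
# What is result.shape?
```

(1, 4)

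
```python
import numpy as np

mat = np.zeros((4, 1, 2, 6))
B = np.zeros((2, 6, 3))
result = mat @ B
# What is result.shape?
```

(4, 2, 2, 3)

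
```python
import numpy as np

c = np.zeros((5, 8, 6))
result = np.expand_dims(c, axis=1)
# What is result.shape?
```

(5, 1, 8, 6)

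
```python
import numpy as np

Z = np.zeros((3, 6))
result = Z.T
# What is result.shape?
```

(6, 3)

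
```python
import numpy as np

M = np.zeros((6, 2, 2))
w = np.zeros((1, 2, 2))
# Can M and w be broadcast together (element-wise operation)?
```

Yes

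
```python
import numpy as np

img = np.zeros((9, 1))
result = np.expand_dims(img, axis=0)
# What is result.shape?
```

(1, 9, 1)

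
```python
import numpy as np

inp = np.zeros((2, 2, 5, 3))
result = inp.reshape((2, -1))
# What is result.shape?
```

(2, 30)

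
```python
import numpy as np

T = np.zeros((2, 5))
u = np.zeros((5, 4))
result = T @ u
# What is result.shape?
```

(2, 4)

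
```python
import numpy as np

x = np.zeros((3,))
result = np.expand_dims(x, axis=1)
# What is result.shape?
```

(3, 1)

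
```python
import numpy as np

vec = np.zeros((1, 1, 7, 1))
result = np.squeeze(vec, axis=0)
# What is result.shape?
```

(1, 7, 1)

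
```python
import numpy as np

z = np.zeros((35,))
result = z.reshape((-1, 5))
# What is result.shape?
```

(7, 5)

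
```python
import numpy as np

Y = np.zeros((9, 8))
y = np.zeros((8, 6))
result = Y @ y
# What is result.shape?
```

(9, 6)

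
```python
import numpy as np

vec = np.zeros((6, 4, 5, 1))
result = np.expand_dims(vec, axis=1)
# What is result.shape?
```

(6, 1, 4, 5, 1)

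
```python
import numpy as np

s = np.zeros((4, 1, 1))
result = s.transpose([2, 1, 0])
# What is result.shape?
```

(1, 1, 4)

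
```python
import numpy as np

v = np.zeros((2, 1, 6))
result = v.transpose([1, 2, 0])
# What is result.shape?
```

(1, 6, 2)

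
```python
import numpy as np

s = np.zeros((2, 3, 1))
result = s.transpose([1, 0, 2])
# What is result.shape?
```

(3, 2, 1)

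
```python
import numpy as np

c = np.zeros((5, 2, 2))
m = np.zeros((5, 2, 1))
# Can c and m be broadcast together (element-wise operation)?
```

Yes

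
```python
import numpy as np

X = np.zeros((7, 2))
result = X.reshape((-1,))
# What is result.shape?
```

(14,)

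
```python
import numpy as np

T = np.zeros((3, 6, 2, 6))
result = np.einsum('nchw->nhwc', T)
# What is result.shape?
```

(3, 2, 6, 6)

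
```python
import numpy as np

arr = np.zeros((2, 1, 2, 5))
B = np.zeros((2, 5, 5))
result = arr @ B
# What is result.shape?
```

(2, 2, 2, 5)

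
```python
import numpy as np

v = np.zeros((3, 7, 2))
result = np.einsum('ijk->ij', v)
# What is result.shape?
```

(3, 7)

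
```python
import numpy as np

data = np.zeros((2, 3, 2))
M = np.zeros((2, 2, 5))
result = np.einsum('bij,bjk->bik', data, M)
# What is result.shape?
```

(2, 3, 5)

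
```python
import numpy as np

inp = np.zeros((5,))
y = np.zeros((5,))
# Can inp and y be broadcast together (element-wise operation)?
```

Yes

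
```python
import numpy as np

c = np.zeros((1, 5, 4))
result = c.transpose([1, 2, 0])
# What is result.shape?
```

(5, 4, 1)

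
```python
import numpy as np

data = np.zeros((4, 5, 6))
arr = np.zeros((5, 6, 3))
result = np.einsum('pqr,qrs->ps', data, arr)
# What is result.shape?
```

(4, 3)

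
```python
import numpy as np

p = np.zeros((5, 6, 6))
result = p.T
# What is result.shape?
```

(6, 6, 5)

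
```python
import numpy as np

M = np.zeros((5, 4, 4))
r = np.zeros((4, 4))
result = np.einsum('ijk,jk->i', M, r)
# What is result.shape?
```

(5,)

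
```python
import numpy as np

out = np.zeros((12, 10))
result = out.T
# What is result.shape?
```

(10, 12)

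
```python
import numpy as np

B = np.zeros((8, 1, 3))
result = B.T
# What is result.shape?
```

(3, 1, 8)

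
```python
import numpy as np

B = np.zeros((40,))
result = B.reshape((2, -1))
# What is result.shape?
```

(2, 20)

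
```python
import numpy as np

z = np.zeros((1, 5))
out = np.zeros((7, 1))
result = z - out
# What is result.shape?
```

(7, 5)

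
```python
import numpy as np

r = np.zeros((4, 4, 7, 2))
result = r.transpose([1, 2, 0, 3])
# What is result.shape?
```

(4, 7, 4, 2)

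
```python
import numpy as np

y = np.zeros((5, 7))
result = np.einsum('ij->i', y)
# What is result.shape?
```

(5,)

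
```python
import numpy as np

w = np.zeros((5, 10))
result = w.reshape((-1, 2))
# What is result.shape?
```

(25, 2)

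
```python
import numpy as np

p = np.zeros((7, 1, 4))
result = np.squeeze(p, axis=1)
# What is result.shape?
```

(7, 4)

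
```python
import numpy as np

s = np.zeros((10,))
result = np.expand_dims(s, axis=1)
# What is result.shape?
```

(10, 1)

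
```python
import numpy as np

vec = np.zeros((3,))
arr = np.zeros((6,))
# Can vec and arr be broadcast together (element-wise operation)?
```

No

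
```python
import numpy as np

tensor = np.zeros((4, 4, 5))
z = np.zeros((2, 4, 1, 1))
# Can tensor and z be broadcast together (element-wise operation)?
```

Yes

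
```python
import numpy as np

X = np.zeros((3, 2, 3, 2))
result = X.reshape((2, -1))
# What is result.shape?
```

(2, 18)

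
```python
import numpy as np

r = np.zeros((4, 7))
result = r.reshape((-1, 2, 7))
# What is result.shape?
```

(2, 2, 7)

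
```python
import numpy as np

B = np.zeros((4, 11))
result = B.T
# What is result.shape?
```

(11, 4)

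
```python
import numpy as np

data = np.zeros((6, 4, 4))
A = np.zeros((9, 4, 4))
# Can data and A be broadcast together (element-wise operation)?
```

No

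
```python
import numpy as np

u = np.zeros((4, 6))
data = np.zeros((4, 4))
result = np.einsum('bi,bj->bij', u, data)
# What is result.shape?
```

(4, 6, 4)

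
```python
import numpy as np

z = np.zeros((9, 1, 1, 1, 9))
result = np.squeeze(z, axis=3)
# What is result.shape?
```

(9, 1, 1, 9)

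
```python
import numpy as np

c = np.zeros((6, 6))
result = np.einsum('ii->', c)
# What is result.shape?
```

()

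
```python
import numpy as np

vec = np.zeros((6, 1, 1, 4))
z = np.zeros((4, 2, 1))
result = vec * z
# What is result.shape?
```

(6, 4, 2, 4)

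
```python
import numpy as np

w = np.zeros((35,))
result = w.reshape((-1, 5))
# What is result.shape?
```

(7, 5)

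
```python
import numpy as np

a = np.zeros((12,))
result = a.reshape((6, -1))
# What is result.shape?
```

(6, 2)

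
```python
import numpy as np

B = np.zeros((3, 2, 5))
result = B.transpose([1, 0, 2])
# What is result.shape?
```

(2, 3, 5)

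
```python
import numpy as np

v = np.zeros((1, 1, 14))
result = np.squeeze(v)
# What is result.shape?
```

(14,)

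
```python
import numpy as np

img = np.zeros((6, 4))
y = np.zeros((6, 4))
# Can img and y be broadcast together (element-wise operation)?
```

Yes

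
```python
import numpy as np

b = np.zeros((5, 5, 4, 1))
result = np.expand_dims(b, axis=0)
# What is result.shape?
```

(1, 5, 5, 4, 1)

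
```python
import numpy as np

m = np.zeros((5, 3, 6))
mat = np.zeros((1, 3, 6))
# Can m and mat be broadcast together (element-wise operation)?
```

Yes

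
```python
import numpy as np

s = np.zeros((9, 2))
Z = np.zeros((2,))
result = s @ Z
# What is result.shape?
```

(9,)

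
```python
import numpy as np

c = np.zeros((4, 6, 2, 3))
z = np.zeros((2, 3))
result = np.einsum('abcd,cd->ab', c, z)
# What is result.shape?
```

(4, 6)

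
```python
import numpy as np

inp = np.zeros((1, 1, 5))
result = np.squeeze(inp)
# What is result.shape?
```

(5,)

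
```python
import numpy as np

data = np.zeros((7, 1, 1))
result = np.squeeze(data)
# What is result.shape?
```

(7,)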